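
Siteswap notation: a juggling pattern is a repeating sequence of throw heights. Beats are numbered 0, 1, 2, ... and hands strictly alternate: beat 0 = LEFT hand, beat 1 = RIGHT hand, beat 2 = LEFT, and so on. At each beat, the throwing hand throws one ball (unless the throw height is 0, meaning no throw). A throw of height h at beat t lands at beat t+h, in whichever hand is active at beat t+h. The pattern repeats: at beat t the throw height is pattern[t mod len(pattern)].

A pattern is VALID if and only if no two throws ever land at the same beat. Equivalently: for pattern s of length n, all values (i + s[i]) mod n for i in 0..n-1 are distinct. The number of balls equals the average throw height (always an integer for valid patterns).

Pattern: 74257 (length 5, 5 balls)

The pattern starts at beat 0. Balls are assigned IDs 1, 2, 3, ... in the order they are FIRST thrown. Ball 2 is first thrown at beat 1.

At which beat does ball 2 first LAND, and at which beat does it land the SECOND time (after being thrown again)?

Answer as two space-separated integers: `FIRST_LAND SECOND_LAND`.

Beat 0 (L): throw ball1 h=7 -> lands@7:R; in-air after throw: [b1@7:R]
Beat 1 (R): throw ball2 h=4 -> lands@5:R; in-air after throw: [b2@5:R b1@7:R]
Beat 2 (L): throw ball3 h=2 -> lands@4:L; in-air after throw: [b3@4:L b2@5:R b1@7:R]
Beat 3 (R): throw ball4 h=5 -> lands@8:L; in-air after throw: [b3@4:L b2@5:R b1@7:R b4@8:L]
Beat 4 (L): throw ball3 h=7 -> lands@11:R; in-air after throw: [b2@5:R b1@7:R b4@8:L b3@11:R]
Beat 5 (R): throw ball2 h=7 -> lands@12:L; in-air after throw: [b1@7:R b4@8:L b3@11:R b2@12:L]
Beat 6 (L): throw ball5 h=4 -> lands@10:L; in-air after throw: [b1@7:R b4@8:L b5@10:L b3@11:R b2@12:L]
Beat 7 (R): throw ball1 h=2 -> lands@9:R; in-air after throw: [b4@8:L b1@9:R b5@10:L b3@11:R b2@12:L]
Beat 8 (L): throw ball4 h=5 -> lands@13:R; in-air after throw: [b1@9:R b5@10:L b3@11:R b2@12:L b4@13:R]
Beat 9 (R): throw ball1 h=7 -> lands@16:L; in-air after throw: [b5@10:L b3@11:R b2@12:L b4@13:R b1@16:L]
Beat 10 (L): throw ball5 h=7 -> lands@17:R; in-air after throw: [b3@11:R b2@12:L b4@13:R b1@16:L b5@17:R]
Beat 11 (R): throw ball3 h=4 -> lands@15:R; in-air after throw: [b2@12:L b4@13:R b3@15:R b1@16:L b5@17:R]
Beat 12 (L): throw ball2 h=2 -> lands@14:L; in-air after throw: [b4@13:R b2@14:L b3@15:R b1@16:L b5@17:R]
Ball 2: thrown@1 h=4 -> first land @5; rethrown@5 h=7 -> second land @12

Answer: 5 12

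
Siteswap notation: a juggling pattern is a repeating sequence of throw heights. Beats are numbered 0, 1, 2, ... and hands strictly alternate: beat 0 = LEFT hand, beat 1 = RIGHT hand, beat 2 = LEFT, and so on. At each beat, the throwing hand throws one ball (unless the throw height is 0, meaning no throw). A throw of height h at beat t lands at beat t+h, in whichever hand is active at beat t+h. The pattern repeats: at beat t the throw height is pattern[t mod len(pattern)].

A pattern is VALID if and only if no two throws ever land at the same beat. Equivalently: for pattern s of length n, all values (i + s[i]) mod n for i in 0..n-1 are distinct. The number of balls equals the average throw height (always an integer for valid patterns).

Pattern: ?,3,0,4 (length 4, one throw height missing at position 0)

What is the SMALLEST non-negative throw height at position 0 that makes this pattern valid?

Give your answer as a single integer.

Answer: 1

Derivation:
i=0: s[i]=? (unknown)
i=1: (1 + 3) mod 4 = 0
i=2: (2 + 0) mod 4 = 2
i=3: (3 + 4) mod 4 = 3
Known residues: [0, 2, 3]; need a permutation of 0..3, so missing residue r = 1
Need (0 + s) mod 4 = 1; smallest s = (1 - 0) mod 4 = 1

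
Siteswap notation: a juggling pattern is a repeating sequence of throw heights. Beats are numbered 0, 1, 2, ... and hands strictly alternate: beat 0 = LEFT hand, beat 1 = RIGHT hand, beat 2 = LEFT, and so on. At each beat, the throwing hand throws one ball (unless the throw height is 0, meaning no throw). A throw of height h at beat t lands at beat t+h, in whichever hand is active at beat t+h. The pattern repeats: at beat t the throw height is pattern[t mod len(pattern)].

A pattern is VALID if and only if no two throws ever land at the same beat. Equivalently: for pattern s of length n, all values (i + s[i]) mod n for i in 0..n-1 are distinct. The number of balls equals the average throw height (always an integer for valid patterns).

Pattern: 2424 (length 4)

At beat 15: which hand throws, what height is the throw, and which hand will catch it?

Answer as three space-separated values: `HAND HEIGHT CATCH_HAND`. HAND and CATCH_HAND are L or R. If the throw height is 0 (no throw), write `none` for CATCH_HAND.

Answer: R 4 R

Derivation:
Beat 15: 15 mod 2 = 1, so hand = R
Throw height = pattern[15 mod 4] = pattern[3] = 4
Lands at beat 15+4=19, 19 mod 2 = 1, so catch hand = R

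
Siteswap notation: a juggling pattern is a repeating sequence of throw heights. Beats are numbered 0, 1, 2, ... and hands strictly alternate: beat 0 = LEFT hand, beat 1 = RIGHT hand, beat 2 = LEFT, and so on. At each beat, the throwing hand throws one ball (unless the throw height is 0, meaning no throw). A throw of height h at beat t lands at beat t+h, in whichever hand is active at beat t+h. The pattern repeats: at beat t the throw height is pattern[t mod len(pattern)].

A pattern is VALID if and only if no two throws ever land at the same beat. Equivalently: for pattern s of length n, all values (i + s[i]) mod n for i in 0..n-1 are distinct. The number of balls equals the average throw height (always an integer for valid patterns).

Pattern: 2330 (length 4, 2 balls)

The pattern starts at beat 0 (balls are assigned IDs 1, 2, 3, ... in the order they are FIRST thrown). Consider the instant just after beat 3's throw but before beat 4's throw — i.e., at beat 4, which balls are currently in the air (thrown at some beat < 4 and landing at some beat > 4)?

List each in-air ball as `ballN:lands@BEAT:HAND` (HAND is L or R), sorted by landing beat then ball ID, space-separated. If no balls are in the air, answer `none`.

Answer: ball1:lands@5:R

Derivation:
Beat 0 (L): throw ball1 h=2 -> lands@2:L; in-air after throw: [b1@2:L]
Beat 1 (R): throw ball2 h=3 -> lands@4:L; in-air after throw: [b1@2:L b2@4:L]
Beat 2 (L): throw ball1 h=3 -> lands@5:R; in-air after throw: [b2@4:L b1@5:R]
Beat 4 (L): throw ball2 h=2 -> lands@6:L; in-air after throw: [b1@5:R b2@6:L]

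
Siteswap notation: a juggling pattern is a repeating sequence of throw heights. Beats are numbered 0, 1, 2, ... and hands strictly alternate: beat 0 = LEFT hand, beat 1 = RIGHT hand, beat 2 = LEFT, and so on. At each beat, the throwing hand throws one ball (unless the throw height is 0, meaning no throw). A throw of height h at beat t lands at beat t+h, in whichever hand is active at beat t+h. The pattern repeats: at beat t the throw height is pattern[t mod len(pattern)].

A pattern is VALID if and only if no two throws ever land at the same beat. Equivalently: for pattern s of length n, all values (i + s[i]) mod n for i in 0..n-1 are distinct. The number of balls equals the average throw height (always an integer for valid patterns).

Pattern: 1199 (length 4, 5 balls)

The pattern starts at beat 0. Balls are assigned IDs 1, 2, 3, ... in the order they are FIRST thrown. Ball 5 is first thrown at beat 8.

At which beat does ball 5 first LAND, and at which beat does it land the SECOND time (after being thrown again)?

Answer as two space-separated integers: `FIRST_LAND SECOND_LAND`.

Beat 0 (L): throw ball1 h=1 -> lands@1:R; in-air after throw: [b1@1:R]
Beat 1 (R): throw ball1 h=1 -> lands@2:L; in-air after throw: [b1@2:L]
Beat 2 (L): throw ball1 h=9 -> lands@11:R; in-air after throw: [b1@11:R]
Beat 3 (R): throw ball2 h=9 -> lands@12:L; in-air after throw: [b1@11:R b2@12:L]
Beat 4 (L): throw ball3 h=1 -> lands@5:R; in-air after throw: [b3@5:R b1@11:R b2@12:L]
Beat 5 (R): throw ball3 h=1 -> lands@6:L; in-air after throw: [b3@6:L b1@11:R b2@12:L]
Beat 6 (L): throw ball3 h=9 -> lands@15:R; in-air after throw: [b1@11:R b2@12:L b3@15:R]
Beat 7 (R): throw ball4 h=9 -> lands@16:L; in-air after throw: [b1@11:R b2@12:L b3@15:R b4@16:L]
Beat 8 (L): throw ball5 h=1 -> lands@9:R; in-air after throw: [b5@9:R b1@11:R b2@12:L b3@15:R b4@16:L]
Beat 9 (R): throw ball5 h=1 -> lands@10:L; in-air after throw: [b5@10:L b1@11:R b2@12:L b3@15:R b4@16:L]
Beat 10 (L): throw ball5 h=9 -> lands@19:R; in-air after throw: [b1@11:R b2@12:L b3@15:R b4@16:L b5@19:R]
Ball 5: thrown@8 h=1 -> first land @9; rethrown@9 h=1 -> second land @10

Answer: 9 10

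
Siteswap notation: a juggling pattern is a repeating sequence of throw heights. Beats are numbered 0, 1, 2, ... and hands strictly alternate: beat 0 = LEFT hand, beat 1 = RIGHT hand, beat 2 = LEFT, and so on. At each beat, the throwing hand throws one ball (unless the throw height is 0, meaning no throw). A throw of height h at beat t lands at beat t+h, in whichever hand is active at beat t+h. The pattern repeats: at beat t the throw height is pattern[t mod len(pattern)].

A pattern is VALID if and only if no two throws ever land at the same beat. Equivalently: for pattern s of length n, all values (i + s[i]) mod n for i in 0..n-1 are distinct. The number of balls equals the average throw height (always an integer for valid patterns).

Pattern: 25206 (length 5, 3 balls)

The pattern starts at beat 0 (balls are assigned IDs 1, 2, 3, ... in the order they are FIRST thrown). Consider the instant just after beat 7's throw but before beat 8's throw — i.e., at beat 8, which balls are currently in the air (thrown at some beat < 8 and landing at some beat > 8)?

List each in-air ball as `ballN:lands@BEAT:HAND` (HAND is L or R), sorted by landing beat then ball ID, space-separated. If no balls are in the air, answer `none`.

Beat 0 (L): throw ball1 h=2 -> lands@2:L; in-air after throw: [b1@2:L]
Beat 1 (R): throw ball2 h=5 -> lands@6:L; in-air after throw: [b1@2:L b2@6:L]
Beat 2 (L): throw ball1 h=2 -> lands@4:L; in-air after throw: [b1@4:L b2@6:L]
Beat 4 (L): throw ball1 h=6 -> lands@10:L; in-air after throw: [b2@6:L b1@10:L]
Beat 5 (R): throw ball3 h=2 -> lands@7:R; in-air after throw: [b2@6:L b3@7:R b1@10:L]
Beat 6 (L): throw ball2 h=5 -> lands@11:R; in-air after throw: [b3@7:R b1@10:L b2@11:R]
Beat 7 (R): throw ball3 h=2 -> lands@9:R; in-air after throw: [b3@9:R b1@10:L b2@11:R]

Answer: ball3:lands@9:R ball1:lands@10:L ball2:lands@11:R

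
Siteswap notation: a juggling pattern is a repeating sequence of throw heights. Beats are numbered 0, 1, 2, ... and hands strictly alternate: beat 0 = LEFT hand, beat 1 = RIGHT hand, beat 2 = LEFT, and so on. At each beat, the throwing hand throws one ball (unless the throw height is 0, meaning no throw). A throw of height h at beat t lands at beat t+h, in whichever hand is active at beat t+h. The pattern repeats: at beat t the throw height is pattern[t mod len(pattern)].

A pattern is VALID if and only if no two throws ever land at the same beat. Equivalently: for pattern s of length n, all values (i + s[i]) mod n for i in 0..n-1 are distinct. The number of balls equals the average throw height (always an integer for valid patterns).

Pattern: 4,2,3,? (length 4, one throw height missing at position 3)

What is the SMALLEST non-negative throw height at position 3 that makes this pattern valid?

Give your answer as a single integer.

Answer: 3

Derivation:
i=0: (0 + 4) mod 4 = 0
i=1: (1 + 2) mod 4 = 3
i=2: (2 + 3) mod 4 = 1
i=3: s[i]=? (unknown)
Known residues: [0, 1, 3]; need a permutation of 0..3, so missing residue r = 2
Need (3 + s) mod 4 = 2; smallest s = (2 - 3) mod 4 = 3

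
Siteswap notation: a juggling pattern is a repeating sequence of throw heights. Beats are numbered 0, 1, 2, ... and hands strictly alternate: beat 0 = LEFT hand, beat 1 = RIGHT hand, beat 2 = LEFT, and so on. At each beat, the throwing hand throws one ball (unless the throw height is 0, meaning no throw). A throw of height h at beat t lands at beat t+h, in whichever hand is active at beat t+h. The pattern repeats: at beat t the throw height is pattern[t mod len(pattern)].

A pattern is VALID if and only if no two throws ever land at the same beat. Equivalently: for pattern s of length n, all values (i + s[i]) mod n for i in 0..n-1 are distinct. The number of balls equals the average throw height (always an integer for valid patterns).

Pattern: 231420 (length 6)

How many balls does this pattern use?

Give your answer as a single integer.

Answer: 2

Derivation:
Pattern = [2, 3, 1, 4, 2, 0], length n = 6
  position 0: throw height = 2, running sum = 2
  position 1: throw height = 3, running sum = 5
  position 2: throw height = 1, running sum = 6
  position 3: throw height = 4, running sum = 10
  position 4: throw height = 2, running sum = 12
  position 5: throw height = 0, running sum = 12
Total sum = 12; balls = sum / n = 12 / 6 = 2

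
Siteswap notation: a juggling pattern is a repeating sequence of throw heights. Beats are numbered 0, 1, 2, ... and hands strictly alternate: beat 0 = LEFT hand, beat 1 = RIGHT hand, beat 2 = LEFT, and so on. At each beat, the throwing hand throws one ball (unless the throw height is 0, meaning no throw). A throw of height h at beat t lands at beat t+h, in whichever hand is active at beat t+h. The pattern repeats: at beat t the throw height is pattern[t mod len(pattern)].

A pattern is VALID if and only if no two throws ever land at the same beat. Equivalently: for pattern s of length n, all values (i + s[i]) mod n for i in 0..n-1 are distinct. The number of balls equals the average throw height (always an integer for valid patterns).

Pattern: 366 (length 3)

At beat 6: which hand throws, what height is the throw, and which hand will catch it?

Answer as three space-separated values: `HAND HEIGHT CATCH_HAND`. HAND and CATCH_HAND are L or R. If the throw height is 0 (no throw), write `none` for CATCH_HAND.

Beat 6: 6 mod 2 = 0, so hand = L
Throw height = pattern[6 mod 3] = pattern[0] = 3
Lands at beat 6+3=9, 9 mod 2 = 1, so catch hand = R

Answer: L 3 R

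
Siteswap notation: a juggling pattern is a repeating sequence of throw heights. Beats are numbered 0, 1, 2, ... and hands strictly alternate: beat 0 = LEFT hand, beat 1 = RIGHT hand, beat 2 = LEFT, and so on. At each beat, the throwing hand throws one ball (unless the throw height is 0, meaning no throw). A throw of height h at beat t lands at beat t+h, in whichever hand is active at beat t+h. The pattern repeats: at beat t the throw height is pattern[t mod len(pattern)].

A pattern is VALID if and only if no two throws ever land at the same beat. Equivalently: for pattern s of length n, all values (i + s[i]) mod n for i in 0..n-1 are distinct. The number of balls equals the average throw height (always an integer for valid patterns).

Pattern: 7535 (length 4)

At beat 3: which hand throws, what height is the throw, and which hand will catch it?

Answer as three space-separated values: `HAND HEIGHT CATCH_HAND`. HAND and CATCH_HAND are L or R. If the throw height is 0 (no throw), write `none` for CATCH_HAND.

Beat 3: 3 mod 2 = 1, so hand = R
Throw height = pattern[3 mod 4] = pattern[3] = 5
Lands at beat 3+5=8, 8 mod 2 = 0, so catch hand = L

Answer: R 5 L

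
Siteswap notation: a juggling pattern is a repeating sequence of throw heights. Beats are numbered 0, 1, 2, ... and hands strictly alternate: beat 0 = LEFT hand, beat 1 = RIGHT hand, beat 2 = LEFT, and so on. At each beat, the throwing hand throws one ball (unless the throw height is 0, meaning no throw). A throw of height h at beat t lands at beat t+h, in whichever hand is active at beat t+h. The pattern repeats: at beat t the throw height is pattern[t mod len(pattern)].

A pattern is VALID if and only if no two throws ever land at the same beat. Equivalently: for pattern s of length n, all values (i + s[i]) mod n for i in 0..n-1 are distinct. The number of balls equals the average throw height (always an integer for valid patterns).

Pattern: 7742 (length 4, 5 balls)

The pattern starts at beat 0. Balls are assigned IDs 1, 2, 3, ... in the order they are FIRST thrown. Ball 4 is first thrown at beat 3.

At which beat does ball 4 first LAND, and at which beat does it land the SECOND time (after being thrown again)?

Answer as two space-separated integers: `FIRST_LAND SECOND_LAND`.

Answer: 5 12

Derivation:
Beat 0 (L): throw ball1 h=7 -> lands@7:R; in-air after throw: [b1@7:R]
Beat 1 (R): throw ball2 h=7 -> lands@8:L; in-air after throw: [b1@7:R b2@8:L]
Beat 2 (L): throw ball3 h=4 -> lands@6:L; in-air after throw: [b3@6:L b1@7:R b2@8:L]
Beat 3 (R): throw ball4 h=2 -> lands@5:R; in-air after throw: [b4@5:R b3@6:L b1@7:R b2@8:L]
Beat 4 (L): throw ball5 h=7 -> lands@11:R; in-air after throw: [b4@5:R b3@6:L b1@7:R b2@8:L b5@11:R]
Beat 5 (R): throw ball4 h=7 -> lands@12:L; in-air after throw: [b3@6:L b1@7:R b2@8:L b5@11:R b4@12:L]
Beat 6 (L): throw ball3 h=4 -> lands@10:L; in-air after throw: [b1@7:R b2@8:L b3@10:L b5@11:R b4@12:L]
Beat 7 (R): throw ball1 h=2 -> lands@9:R; in-air after throw: [b2@8:L b1@9:R b3@10:L b5@11:R b4@12:L]
Beat 8 (L): throw ball2 h=7 -> lands@15:R; in-air after throw: [b1@9:R b3@10:L b5@11:R b4@12:L b2@15:R]
Beat 9 (R): throw ball1 h=7 -> lands@16:L; in-air after throw: [b3@10:L b5@11:R b4@12:L b2@15:R b1@16:L]
Beat 10 (L): throw ball3 h=4 -> lands@14:L; in-air after throw: [b5@11:R b4@12:L b3@14:L b2@15:R b1@16:L]
Beat 11 (R): throw ball5 h=2 -> lands@13:R; in-air after throw: [b4@12:L b5@13:R b3@14:L b2@15:R b1@16:L]
Beat 12 (L): throw ball4 h=7 -> lands@19:R; in-air after throw: [b5@13:R b3@14:L b2@15:R b1@16:L b4@19:R]
Ball 4: thrown@3 h=2 -> first land @5; rethrown@5 h=7 -> second land @12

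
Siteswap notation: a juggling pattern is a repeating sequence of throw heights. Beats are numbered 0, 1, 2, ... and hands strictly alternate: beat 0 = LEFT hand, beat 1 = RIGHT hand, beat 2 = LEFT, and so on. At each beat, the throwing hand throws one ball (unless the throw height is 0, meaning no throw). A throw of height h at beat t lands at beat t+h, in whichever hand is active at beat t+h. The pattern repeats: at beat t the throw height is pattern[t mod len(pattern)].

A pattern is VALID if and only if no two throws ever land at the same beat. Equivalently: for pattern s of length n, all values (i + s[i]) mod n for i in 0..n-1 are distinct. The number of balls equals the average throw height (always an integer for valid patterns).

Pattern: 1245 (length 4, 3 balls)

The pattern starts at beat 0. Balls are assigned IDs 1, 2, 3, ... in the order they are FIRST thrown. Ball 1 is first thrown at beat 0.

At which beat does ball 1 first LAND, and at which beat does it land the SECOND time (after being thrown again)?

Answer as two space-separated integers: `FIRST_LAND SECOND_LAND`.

Answer: 1 3

Derivation:
Beat 0 (L): throw ball1 h=1 -> lands@1:R; in-air after throw: [b1@1:R]
Beat 1 (R): throw ball1 h=2 -> lands@3:R; in-air after throw: [b1@3:R]
Beat 2 (L): throw ball2 h=4 -> lands@6:L; in-air after throw: [b1@3:R b2@6:L]
Beat 3 (R): throw ball1 h=5 -> lands@8:L; in-air after throw: [b2@6:L b1@8:L]
Ball 1: thrown@0 h=1 -> first land @1; rethrown@1 h=2 -> second land @3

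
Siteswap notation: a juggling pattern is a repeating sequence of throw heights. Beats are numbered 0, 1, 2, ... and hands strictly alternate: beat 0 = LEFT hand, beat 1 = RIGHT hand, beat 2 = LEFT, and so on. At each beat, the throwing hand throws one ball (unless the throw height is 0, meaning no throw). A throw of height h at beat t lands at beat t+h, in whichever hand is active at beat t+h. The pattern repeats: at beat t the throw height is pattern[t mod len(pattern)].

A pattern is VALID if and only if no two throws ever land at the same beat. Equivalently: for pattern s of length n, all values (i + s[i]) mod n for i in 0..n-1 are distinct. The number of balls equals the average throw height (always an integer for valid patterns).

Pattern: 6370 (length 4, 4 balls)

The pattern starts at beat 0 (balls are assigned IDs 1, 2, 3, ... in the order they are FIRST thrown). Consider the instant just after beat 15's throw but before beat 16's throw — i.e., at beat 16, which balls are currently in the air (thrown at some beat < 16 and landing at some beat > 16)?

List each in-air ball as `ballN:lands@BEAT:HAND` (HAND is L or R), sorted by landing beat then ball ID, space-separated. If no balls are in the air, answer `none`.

Beat 0 (L): throw ball1 h=6 -> lands@6:L; in-air after throw: [b1@6:L]
Beat 1 (R): throw ball2 h=3 -> lands@4:L; in-air after throw: [b2@4:L b1@6:L]
Beat 2 (L): throw ball3 h=7 -> lands@9:R; in-air after throw: [b2@4:L b1@6:L b3@9:R]
Beat 4 (L): throw ball2 h=6 -> lands@10:L; in-air after throw: [b1@6:L b3@9:R b2@10:L]
Beat 5 (R): throw ball4 h=3 -> lands@8:L; in-air after throw: [b1@6:L b4@8:L b3@9:R b2@10:L]
Beat 6 (L): throw ball1 h=7 -> lands@13:R; in-air after throw: [b4@8:L b3@9:R b2@10:L b1@13:R]
Beat 8 (L): throw ball4 h=6 -> lands@14:L; in-air after throw: [b3@9:R b2@10:L b1@13:R b4@14:L]
Beat 9 (R): throw ball3 h=3 -> lands@12:L; in-air after throw: [b2@10:L b3@12:L b1@13:R b4@14:L]
Beat 10 (L): throw ball2 h=7 -> lands@17:R; in-air after throw: [b3@12:L b1@13:R b4@14:L b2@17:R]
Beat 12 (L): throw ball3 h=6 -> lands@18:L; in-air after throw: [b1@13:R b4@14:L b2@17:R b3@18:L]
Beat 13 (R): throw ball1 h=3 -> lands@16:L; in-air after throw: [b4@14:L b1@16:L b2@17:R b3@18:L]
Beat 14 (L): throw ball4 h=7 -> lands@21:R; in-air after throw: [b1@16:L b2@17:R b3@18:L b4@21:R]
Beat 16 (L): throw ball1 h=6 -> lands@22:L; in-air after throw: [b2@17:R b3@18:L b4@21:R b1@22:L]

Answer: ball2:lands@17:R ball3:lands@18:L ball4:lands@21:R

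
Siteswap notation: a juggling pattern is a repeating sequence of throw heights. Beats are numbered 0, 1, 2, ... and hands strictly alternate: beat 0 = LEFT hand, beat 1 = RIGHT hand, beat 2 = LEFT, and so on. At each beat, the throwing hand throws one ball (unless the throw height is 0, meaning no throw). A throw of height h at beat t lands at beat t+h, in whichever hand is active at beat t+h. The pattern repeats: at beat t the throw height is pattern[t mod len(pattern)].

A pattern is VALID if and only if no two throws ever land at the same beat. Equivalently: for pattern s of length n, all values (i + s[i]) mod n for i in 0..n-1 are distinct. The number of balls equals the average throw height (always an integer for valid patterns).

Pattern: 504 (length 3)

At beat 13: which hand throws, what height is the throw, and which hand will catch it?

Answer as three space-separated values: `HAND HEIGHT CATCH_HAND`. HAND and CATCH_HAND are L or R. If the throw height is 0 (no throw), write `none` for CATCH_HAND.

Answer: R 0 none

Derivation:
Beat 13: 13 mod 2 = 1, so hand = R
Throw height = pattern[13 mod 3] = pattern[1] = 0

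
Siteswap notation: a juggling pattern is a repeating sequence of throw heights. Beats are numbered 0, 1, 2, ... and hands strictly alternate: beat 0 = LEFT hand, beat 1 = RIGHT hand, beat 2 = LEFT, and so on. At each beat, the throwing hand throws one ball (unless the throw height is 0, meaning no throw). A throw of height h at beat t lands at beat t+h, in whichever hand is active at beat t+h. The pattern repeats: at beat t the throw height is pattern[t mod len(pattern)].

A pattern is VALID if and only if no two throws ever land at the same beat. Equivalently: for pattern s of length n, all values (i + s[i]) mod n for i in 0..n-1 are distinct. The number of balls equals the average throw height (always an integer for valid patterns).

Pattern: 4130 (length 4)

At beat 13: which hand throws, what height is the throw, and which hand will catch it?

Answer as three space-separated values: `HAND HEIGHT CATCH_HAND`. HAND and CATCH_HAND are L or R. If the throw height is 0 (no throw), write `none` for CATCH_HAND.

Beat 13: 13 mod 2 = 1, so hand = R
Throw height = pattern[13 mod 4] = pattern[1] = 1
Lands at beat 13+1=14, 14 mod 2 = 0, so catch hand = L

Answer: R 1 L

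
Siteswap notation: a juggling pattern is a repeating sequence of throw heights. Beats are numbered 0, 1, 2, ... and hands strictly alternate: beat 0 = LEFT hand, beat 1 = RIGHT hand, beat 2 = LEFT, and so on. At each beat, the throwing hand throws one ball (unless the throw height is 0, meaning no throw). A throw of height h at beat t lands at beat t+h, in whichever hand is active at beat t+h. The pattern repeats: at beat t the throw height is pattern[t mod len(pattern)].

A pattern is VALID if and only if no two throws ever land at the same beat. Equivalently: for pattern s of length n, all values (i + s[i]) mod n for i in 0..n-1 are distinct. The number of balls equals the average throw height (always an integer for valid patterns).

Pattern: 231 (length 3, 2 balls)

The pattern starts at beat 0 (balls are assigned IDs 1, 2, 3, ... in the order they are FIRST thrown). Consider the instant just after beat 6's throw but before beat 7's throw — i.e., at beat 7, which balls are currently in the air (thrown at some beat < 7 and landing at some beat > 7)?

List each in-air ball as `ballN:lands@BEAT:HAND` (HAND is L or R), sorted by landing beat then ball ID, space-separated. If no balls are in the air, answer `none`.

Beat 0 (L): throw ball1 h=2 -> lands@2:L; in-air after throw: [b1@2:L]
Beat 1 (R): throw ball2 h=3 -> lands@4:L; in-air after throw: [b1@2:L b2@4:L]
Beat 2 (L): throw ball1 h=1 -> lands@3:R; in-air after throw: [b1@3:R b2@4:L]
Beat 3 (R): throw ball1 h=2 -> lands@5:R; in-air after throw: [b2@4:L b1@5:R]
Beat 4 (L): throw ball2 h=3 -> lands@7:R; in-air after throw: [b1@5:R b2@7:R]
Beat 5 (R): throw ball1 h=1 -> lands@6:L; in-air after throw: [b1@6:L b2@7:R]
Beat 6 (L): throw ball1 h=2 -> lands@8:L; in-air after throw: [b2@7:R b1@8:L]
Beat 7 (R): throw ball2 h=3 -> lands@10:L; in-air after throw: [b1@8:L b2@10:L]

Answer: ball1:lands@8:L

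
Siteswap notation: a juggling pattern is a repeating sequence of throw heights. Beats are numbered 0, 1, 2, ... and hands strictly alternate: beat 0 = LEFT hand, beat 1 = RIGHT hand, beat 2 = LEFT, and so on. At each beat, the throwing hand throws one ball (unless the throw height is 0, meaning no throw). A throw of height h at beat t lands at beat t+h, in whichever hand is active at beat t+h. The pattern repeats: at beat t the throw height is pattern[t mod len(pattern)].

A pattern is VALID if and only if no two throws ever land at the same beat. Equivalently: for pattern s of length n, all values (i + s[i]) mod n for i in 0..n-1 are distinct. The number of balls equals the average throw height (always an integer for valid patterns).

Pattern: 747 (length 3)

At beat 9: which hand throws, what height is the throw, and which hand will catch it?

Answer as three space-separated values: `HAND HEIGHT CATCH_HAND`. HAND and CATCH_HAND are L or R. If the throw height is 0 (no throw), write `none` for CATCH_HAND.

Answer: R 7 L

Derivation:
Beat 9: 9 mod 2 = 1, so hand = R
Throw height = pattern[9 mod 3] = pattern[0] = 7
Lands at beat 9+7=16, 16 mod 2 = 0, so catch hand = L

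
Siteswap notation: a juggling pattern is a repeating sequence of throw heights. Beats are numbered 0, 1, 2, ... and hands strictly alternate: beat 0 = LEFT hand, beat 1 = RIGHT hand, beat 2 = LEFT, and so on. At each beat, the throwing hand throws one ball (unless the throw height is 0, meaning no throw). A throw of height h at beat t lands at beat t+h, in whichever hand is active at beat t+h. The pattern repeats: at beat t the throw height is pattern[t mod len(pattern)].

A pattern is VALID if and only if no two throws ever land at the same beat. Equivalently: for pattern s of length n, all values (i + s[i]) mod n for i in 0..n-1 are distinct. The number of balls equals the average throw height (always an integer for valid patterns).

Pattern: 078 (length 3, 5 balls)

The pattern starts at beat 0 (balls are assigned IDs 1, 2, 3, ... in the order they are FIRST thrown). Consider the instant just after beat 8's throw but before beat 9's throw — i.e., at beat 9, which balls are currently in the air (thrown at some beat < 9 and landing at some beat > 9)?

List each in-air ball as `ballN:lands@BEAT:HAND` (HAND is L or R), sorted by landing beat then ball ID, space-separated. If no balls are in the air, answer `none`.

Answer: ball2:lands@10:L ball3:lands@11:R ball4:lands@13:R ball5:lands@14:L ball1:lands@16:L

Derivation:
Beat 1 (R): throw ball1 h=7 -> lands@8:L; in-air after throw: [b1@8:L]
Beat 2 (L): throw ball2 h=8 -> lands@10:L; in-air after throw: [b1@8:L b2@10:L]
Beat 4 (L): throw ball3 h=7 -> lands@11:R; in-air after throw: [b1@8:L b2@10:L b3@11:R]
Beat 5 (R): throw ball4 h=8 -> lands@13:R; in-air after throw: [b1@8:L b2@10:L b3@11:R b4@13:R]
Beat 7 (R): throw ball5 h=7 -> lands@14:L; in-air after throw: [b1@8:L b2@10:L b3@11:R b4@13:R b5@14:L]
Beat 8 (L): throw ball1 h=8 -> lands@16:L; in-air after throw: [b2@10:L b3@11:R b4@13:R b5@14:L b1@16:L]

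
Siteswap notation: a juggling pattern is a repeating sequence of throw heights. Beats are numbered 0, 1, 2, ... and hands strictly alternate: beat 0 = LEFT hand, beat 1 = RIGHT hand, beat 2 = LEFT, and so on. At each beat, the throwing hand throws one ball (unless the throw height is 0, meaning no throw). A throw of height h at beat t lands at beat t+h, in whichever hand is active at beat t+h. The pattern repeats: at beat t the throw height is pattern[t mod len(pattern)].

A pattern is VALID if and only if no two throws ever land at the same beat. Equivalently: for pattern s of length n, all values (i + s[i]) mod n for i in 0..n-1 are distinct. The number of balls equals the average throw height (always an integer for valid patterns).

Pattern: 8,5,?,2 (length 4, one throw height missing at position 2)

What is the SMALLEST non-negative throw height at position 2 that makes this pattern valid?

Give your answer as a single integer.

i=0: (0 + 8) mod 4 = 0
i=1: (1 + 5) mod 4 = 2
i=2: s[i]=? (unknown)
i=3: (3 + 2) mod 4 = 1
Known residues: [0, 1, 2]; need a permutation of 0..3, so missing residue r = 3
Need (2 + s) mod 4 = 3; smallest s = (3 - 2) mod 4 = 1

Answer: 1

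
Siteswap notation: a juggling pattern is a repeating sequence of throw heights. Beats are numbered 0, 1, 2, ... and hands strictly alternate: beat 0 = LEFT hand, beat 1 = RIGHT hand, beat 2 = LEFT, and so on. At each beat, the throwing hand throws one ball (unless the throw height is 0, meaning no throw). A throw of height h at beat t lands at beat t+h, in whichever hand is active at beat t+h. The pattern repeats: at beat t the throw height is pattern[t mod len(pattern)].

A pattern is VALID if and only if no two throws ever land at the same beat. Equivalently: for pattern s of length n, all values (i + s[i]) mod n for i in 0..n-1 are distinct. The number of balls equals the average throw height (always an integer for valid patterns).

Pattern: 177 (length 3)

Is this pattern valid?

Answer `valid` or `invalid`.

i=0: (i + s[i]) mod n = (0 + 1) mod 3 = 1
i=1: (i + s[i]) mod n = (1 + 7) mod 3 = 2
i=2: (i + s[i]) mod n = (2 + 7) mod 3 = 0
Residues: [1, 2, 0], distinct: True

Answer: valid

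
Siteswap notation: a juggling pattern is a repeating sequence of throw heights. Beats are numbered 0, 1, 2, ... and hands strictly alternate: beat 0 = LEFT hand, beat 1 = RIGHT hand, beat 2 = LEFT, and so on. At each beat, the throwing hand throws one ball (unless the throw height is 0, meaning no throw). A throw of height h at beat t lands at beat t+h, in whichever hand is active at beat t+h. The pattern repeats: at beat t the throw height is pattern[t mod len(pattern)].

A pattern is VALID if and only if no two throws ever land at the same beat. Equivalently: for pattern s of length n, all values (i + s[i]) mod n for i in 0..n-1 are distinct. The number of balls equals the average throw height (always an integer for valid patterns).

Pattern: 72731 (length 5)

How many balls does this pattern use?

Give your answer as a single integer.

Answer: 4

Derivation:
Pattern = [7, 2, 7, 3, 1], length n = 5
  position 0: throw height = 7, running sum = 7
  position 1: throw height = 2, running sum = 9
  position 2: throw height = 7, running sum = 16
  position 3: throw height = 3, running sum = 19
  position 4: throw height = 1, running sum = 20
Total sum = 20; balls = sum / n = 20 / 5 = 4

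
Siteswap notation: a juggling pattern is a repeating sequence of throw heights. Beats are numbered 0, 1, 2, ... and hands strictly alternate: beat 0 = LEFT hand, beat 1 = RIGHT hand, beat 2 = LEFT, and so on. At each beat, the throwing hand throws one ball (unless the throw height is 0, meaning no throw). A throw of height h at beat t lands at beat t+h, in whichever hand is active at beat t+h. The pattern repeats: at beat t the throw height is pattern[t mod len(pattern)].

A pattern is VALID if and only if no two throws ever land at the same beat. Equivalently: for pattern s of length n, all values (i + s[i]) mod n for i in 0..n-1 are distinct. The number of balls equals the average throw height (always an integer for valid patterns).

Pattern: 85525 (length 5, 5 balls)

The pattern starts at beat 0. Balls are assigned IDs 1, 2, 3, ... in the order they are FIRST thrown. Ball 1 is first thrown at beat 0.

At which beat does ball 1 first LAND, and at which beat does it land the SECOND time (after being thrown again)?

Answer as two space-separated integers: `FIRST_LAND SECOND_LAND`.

Beat 0 (L): throw ball1 h=8 -> lands@8:L; in-air after throw: [b1@8:L]
Beat 1 (R): throw ball2 h=5 -> lands@6:L; in-air after throw: [b2@6:L b1@8:L]
Beat 2 (L): throw ball3 h=5 -> lands@7:R; in-air after throw: [b2@6:L b3@7:R b1@8:L]
Beat 3 (R): throw ball4 h=2 -> lands@5:R; in-air after throw: [b4@5:R b2@6:L b3@7:R b1@8:L]
Beat 4 (L): throw ball5 h=5 -> lands@9:R; in-air after throw: [b4@5:R b2@6:L b3@7:R b1@8:L b5@9:R]
Beat 5 (R): throw ball4 h=8 -> lands@13:R; in-air after throw: [b2@6:L b3@7:R b1@8:L b5@9:R b4@13:R]
Beat 6 (L): throw ball2 h=5 -> lands@11:R; in-air after throw: [b3@7:R b1@8:L b5@9:R b2@11:R b4@13:R]
Beat 7 (R): throw ball3 h=5 -> lands@12:L; in-air after throw: [b1@8:L b5@9:R b2@11:R b3@12:L b4@13:R]
Beat 8 (L): throw ball1 h=2 -> lands@10:L; in-air after throw: [b5@9:R b1@10:L b2@11:R b3@12:L b4@13:R]
Beat 9 (R): throw ball5 h=5 -> lands@14:L; in-air after throw: [b1@10:L b2@11:R b3@12:L b4@13:R b5@14:L]
Beat 10 (L): throw ball1 h=8 -> lands@18:L; in-air after throw: [b2@11:R b3@12:L b4@13:R b5@14:L b1@18:L]
Ball 1: thrown@0 h=8 -> first land @8; rethrown@8 h=2 -> second land @10

Answer: 8 10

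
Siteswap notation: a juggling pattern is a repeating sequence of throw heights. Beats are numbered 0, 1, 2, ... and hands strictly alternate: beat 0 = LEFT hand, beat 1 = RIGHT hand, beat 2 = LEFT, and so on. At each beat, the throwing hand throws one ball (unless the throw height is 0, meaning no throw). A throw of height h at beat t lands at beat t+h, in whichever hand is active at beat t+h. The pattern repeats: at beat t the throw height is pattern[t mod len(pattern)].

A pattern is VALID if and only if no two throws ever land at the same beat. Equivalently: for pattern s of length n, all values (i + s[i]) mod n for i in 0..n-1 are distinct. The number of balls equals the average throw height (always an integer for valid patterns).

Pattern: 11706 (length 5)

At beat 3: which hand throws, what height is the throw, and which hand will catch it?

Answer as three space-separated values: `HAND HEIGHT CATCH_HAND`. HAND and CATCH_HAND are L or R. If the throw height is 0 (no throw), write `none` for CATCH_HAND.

Answer: R 0 none

Derivation:
Beat 3: 3 mod 2 = 1, so hand = R
Throw height = pattern[3 mod 5] = pattern[3] = 0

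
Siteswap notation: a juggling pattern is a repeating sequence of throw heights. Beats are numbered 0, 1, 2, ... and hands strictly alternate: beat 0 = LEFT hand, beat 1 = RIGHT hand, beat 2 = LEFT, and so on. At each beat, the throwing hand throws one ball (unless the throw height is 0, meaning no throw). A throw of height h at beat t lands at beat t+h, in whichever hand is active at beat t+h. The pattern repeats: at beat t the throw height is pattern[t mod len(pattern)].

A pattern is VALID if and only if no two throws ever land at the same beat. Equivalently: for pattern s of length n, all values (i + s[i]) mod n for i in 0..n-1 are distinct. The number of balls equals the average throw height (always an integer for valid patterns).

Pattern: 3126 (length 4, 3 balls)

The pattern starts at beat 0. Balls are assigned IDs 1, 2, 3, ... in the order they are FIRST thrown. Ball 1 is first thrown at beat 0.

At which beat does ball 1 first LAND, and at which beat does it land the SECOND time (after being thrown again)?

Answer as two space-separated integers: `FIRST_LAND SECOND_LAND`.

Answer: 3 9

Derivation:
Beat 0 (L): throw ball1 h=3 -> lands@3:R; in-air after throw: [b1@3:R]
Beat 1 (R): throw ball2 h=1 -> lands@2:L; in-air after throw: [b2@2:L b1@3:R]
Beat 2 (L): throw ball2 h=2 -> lands@4:L; in-air after throw: [b1@3:R b2@4:L]
Beat 3 (R): throw ball1 h=6 -> lands@9:R; in-air after throw: [b2@4:L b1@9:R]
Beat 4 (L): throw ball2 h=3 -> lands@7:R; in-air after throw: [b2@7:R b1@9:R]
Beat 5 (R): throw ball3 h=1 -> lands@6:L; in-air after throw: [b3@6:L b2@7:R b1@9:R]
Beat 6 (L): throw ball3 h=2 -> lands@8:L; in-air after throw: [b2@7:R b3@8:L b1@9:R]
Beat 7 (R): throw ball2 h=6 -> lands@13:R; in-air after throw: [b3@8:L b1@9:R b2@13:R]
Beat 8 (L): throw ball3 h=3 -> lands@11:R; in-air after throw: [b1@9:R b3@11:R b2@13:R]
Beat 9 (R): throw ball1 h=1 -> lands@10:L; in-air after throw: [b1@10:L b3@11:R b2@13:R]
Ball 1: thrown@0 h=3 -> first land @3; rethrown@3 h=6 -> second land @9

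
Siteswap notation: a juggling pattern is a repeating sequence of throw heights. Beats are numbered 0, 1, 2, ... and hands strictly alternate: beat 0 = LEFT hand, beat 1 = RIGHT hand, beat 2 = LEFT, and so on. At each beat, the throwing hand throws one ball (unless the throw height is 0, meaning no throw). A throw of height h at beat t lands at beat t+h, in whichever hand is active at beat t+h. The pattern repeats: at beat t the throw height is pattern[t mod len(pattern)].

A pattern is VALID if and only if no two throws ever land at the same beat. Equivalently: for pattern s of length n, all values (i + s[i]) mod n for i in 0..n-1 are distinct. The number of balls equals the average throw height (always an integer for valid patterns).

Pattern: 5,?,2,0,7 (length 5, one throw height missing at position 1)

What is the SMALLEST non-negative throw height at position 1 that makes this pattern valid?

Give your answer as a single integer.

i=0: (0 + 5) mod 5 = 0
i=1: s[i]=? (unknown)
i=2: (2 + 2) mod 5 = 4
i=3: (3 + 0) mod 5 = 3
i=4: (4 + 7) mod 5 = 1
Known residues: [0, 1, 3, 4]; need a permutation of 0..4, so missing residue r = 2
Need (1 + s) mod 5 = 2; smallest s = (2 - 1) mod 5 = 1

Answer: 1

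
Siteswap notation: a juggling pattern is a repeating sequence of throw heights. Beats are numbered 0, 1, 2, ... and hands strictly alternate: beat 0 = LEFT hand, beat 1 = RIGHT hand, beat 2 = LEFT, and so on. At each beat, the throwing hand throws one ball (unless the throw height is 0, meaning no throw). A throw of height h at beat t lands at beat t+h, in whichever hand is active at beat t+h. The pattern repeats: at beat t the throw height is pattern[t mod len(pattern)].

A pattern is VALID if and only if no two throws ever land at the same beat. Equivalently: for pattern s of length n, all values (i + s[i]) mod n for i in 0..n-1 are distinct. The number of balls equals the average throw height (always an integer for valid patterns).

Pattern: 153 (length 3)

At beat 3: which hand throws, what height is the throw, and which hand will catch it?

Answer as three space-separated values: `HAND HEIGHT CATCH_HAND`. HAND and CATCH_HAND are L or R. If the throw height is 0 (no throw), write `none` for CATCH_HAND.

Answer: R 1 L

Derivation:
Beat 3: 3 mod 2 = 1, so hand = R
Throw height = pattern[3 mod 3] = pattern[0] = 1
Lands at beat 3+1=4, 4 mod 2 = 0, so catch hand = L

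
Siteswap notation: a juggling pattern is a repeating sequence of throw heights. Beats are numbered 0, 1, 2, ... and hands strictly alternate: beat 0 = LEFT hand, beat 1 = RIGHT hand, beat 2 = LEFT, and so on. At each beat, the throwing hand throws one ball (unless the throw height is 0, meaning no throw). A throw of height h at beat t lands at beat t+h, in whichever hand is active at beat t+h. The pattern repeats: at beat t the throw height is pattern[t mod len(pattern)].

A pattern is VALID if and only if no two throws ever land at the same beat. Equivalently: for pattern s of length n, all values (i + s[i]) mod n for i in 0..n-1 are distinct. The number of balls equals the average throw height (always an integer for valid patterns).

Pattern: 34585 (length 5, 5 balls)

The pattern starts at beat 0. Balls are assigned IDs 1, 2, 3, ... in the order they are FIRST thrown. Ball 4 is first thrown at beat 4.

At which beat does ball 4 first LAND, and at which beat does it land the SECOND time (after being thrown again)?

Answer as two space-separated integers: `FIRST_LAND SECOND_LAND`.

Beat 0 (L): throw ball1 h=3 -> lands@3:R; in-air after throw: [b1@3:R]
Beat 1 (R): throw ball2 h=4 -> lands@5:R; in-air after throw: [b1@3:R b2@5:R]
Beat 2 (L): throw ball3 h=5 -> lands@7:R; in-air after throw: [b1@3:R b2@5:R b3@7:R]
Beat 3 (R): throw ball1 h=8 -> lands@11:R; in-air after throw: [b2@5:R b3@7:R b1@11:R]
Beat 4 (L): throw ball4 h=5 -> lands@9:R; in-air after throw: [b2@5:R b3@7:R b4@9:R b1@11:R]
Beat 5 (R): throw ball2 h=3 -> lands@8:L; in-air after throw: [b3@7:R b2@8:L b4@9:R b1@11:R]
Beat 6 (L): throw ball5 h=4 -> lands@10:L; in-air after throw: [b3@7:R b2@8:L b4@9:R b5@10:L b1@11:R]
Beat 7 (R): throw ball3 h=5 -> lands@12:L; in-air after throw: [b2@8:L b4@9:R b5@10:L b1@11:R b3@12:L]
Beat 8 (L): throw ball2 h=8 -> lands@16:L; in-air after throw: [b4@9:R b5@10:L b1@11:R b3@12:L b2@16:L]
Beat 9 (R): throw ball4 h=5 -> lands@14:L; in-air after throw: [b5@10:L b1@11:R b3@12:L b4@14:L b2@16:L]
Beat 10 (L): throw ball5 h=3 -> lands@13:R; in-air after throw: [b1@11:R b3@12:L b5@13:R b4@14:L b2@16:L]
Beat 11 (R): throw ball1 h=4 -> lands@15:R; in-air after throw: [b3@12:L b5@13:R b4@14:L b1@15:R b2@16:L]
Beat 12 (L): throw ball3 h=5 -> lands@17:R; in-air after throw: [b5@13:R b4@14:L b1@15:R b2@16:L b3@17:R]
Beat 13 (R): throw ball5 h=8 -> lands@21:R; in-air after throw: [b4@14:L b1@15:R b2@16:L b3@17:R b5@21:R]
Beat 14 (L): throw ball4 h=5 -> lands@19:R; in-air after throw: [b1@15:R b2@16:L b3@17:R b4@19:R b5@21:R]
Ball 4: thrown@4 h=5 -> first land @9; rethrown@9 h=5 -> second land @14

Answer: 9 14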